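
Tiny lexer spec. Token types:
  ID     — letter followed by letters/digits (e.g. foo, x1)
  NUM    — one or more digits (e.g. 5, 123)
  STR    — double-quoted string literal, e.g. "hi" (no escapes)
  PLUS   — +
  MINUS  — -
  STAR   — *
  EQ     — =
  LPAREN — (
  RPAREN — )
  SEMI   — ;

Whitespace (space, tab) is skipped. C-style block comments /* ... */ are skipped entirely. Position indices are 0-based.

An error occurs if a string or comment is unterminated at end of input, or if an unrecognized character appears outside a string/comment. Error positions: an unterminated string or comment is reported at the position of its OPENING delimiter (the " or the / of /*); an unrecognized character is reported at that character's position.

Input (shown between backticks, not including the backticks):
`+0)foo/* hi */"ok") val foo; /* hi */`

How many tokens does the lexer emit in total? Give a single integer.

Answer: 9

Derivation:
pos=0: emit PLUS '+'
pos=1: emit NUM '0' (now at pos=2)
pos=2: emit RPAREN ')'
pos=3: emit ID 'foo' (now at pos=6)
pos=6: enter COMMENT mode (saw '/*')
exit COMMENT mode (now at pos=14)
pos=14: enter STRING mode
pos=14: emit STR "ok" (now at pos=18)
pos=18: emit RPAREN ')'
pos=20: emit ID 'val' (now at pos=23)
pos=24: emit ID 'foo' (now at pos=27)
pos=27: emit SEMI ';'
pos=29: enter COMMENT mode (saw '/*')
exit COMMENT mode (now at pos=37)
DONE. 9 tokens: [PLUS, NUM, RPAREN, ID, STR, RPAREN, ID, ID, SEMI]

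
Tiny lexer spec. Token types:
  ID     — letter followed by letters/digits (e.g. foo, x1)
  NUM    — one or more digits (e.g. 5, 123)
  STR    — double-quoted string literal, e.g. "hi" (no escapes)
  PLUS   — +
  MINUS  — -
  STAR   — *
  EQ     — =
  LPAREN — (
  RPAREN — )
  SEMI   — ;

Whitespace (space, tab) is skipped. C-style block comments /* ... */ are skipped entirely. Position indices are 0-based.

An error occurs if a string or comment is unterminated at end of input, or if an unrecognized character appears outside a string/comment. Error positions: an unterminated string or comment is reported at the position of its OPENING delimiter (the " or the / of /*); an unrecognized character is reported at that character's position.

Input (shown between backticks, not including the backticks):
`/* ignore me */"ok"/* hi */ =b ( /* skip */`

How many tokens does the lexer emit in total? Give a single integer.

pos=0: enter COMMENT mode (saw '/*')
exit COMMENT mode (now at pos=15)
pos=15: enter STRING mode
pos=15: emit STR "ok" (now at pos=19)
pos=19: enter COMMENT mode (saw '/*')
exit COMMENT mode (now at pos=27)
pos=28: emit EQ '='
pos=29: emit ID 'b' (now at pos=30)
pos=31: emit LPAREN '('
pos=33: enter COMMENT mode (saw '/*')
exit COMMENT mode (now at pos=43)
DONE. 4 tokens: [STR, EQ, ID, LPAREN]

Answer: 4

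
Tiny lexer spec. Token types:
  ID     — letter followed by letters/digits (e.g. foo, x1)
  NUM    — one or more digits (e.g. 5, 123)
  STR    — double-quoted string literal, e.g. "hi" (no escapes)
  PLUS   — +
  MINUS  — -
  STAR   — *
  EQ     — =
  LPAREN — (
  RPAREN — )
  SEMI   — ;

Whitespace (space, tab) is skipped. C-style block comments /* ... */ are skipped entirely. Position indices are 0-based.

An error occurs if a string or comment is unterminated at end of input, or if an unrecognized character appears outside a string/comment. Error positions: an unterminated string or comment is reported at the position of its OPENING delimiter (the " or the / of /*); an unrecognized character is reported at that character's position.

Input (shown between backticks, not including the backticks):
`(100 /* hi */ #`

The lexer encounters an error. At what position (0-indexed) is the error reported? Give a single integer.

pos=0: emit LPAREN '('
pos=1: emit NUM '100' (now at pos=4)
pos=5: enter COMMENT mode (saw '/*')
exit COMMENT mode (now at pos=13)
pos=14: ERROR — unrecognized char '#'

Answer: 14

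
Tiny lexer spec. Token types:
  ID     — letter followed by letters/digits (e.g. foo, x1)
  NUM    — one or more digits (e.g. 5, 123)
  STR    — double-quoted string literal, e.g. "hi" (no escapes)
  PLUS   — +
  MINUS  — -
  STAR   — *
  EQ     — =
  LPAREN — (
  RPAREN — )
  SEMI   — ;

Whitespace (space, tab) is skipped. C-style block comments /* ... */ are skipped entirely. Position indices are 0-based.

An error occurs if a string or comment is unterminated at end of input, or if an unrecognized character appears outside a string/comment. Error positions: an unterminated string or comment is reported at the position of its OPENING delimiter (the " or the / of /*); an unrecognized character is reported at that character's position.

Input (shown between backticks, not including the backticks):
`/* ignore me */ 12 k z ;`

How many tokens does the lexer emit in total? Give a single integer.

Answer: 4

Derivation:
pos=0: enter COMMENT mode (saw '/*')
exit COMMENT mode (now at pos=15)
pos=16: emit NUM '12' (now at pos=18)
pos=19: emit ID 'k' (now at pos=20)
pos=21: emit ID 'z' (now at pos=22)
pos=23: emit SEMI ';'
DONE. 4 tokens: [NUM, ID, ID, SEMI]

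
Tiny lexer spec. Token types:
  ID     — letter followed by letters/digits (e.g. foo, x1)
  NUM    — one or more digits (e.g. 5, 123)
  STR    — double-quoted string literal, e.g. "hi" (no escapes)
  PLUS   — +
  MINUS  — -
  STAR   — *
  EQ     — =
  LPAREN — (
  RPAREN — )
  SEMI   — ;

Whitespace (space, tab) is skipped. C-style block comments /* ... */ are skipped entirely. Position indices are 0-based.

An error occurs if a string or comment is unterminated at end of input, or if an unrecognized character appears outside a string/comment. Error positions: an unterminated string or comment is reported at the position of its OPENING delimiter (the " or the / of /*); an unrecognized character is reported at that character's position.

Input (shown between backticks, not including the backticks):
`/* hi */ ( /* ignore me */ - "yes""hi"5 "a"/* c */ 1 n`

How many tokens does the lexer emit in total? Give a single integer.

Answer: 8

Derivation:
pos=0: enter COMMENT mode (saw '/*')
exit COMMENT mode (now at pos=8)
pos=9: emit LPAREN '('
pos=11: enter COMMENT mode (saw '/*')
exit COMMENT mode (now at pos=26)
pos=27: emit MINUS '-'
pos=29: enter STRING mode
pos=29: emit STR "yes" (now at pos=34)
pos=34: enter STRING mode
pos=34: emit STR "hi" (now at pos=38)
pos=38: emit NUM '5' (now at pos=39)
pos=40: enter STRING mode
pos=40: emit STR "a" (now at pos=43)
pos=43: enter COMMENT mode (saw '/*')
exit COMMENT mode (now at pos=50)
pos=51: emit NUM '1' (now at pos=52)
pos=53: emit ID 'n' (now at pos=54)
DONE. 8 tokens: [LPAREN, MINUS, STR, STR, NUM, STR, NUM, ID]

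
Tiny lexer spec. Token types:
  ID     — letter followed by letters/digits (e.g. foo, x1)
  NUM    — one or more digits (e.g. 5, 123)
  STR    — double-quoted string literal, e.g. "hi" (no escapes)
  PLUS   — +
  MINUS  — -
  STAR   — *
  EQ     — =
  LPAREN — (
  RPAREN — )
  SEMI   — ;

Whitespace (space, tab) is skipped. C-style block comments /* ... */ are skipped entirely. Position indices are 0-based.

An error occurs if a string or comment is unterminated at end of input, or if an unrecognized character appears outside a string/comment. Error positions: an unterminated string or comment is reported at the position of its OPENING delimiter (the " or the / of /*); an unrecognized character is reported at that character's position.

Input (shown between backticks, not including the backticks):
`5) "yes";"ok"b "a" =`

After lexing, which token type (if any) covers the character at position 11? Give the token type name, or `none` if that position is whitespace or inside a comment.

Answer: STR

Derivation:
pos=0: emit NUM '5' (now at pos=1)
pos=1: emit RPAREN ')'
pos=3: enter STRING mode
pos=3: emit STR "yes" (now at pos=8)
pos=8: emit SEMI ';'
pos=9: enter STRING mode
pos=9: emit STR "ok" (now at pos=13)
pos=13: emit ID 'b' (now at pos=14)
pos=15: enter STRING mode
pos=15: emit STR "a" (now at pos=18)
pos=19: emit EQ '='
DONE. 8 tokens: [NUM, RPAREN, STR, SEMI, STR, ID, STR, EQ]
Position 11: char is 'k' -> STR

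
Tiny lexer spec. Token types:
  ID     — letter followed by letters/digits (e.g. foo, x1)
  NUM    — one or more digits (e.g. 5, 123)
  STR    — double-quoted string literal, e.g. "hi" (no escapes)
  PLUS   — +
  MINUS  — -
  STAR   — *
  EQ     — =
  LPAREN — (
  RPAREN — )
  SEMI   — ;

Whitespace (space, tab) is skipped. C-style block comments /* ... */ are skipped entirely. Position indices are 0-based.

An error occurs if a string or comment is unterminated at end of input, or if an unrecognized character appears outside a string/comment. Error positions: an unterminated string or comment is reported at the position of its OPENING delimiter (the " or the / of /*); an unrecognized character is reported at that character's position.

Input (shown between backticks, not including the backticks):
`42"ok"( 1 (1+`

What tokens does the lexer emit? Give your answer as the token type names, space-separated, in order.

pos=0: emit NUM '42' (now at pos=2)
pos=2: enter STRING mode
pos=2: emit STR "ok" (now at pos=6)
pos=6: emit LPAREN '('
pos=8: emit NUM '1' (now at pos=9)
pos=10: emit LPAREN '('
pos=11: emit NUM '1' (now at pos=12)
pos=12: emit PLUS '+'
DONE. 7 tokens: [NUM, STR, LPAREN, NUM, LPAREN, NUM, PLUS]

Answer: NUM STR LPAREN NUM LPAREN NUM PLUS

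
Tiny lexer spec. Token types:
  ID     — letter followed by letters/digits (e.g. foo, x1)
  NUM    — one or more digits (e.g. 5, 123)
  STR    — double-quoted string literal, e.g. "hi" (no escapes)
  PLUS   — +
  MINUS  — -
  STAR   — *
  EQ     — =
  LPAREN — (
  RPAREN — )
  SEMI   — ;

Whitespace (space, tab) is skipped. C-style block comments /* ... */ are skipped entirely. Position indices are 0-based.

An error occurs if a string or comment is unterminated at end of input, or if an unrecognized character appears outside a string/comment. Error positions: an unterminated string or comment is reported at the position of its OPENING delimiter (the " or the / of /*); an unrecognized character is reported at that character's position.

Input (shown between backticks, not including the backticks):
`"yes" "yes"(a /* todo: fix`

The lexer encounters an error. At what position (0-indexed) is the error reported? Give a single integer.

pos=0: enter STRING mode
pos=0: emit STR "yes" (now at pos=5)
pos=6: enter STRING mode
pos=6: emit STR "yes" (now at pos=11)
pos=11: emit LPAREN '('
pos=12: emit ID 'a' (now at pos=13)
pos=14: enter COMMENT mode (saw '/*')
pos=14: ERROR — unterminated comment (reached EOF)

Answer: 14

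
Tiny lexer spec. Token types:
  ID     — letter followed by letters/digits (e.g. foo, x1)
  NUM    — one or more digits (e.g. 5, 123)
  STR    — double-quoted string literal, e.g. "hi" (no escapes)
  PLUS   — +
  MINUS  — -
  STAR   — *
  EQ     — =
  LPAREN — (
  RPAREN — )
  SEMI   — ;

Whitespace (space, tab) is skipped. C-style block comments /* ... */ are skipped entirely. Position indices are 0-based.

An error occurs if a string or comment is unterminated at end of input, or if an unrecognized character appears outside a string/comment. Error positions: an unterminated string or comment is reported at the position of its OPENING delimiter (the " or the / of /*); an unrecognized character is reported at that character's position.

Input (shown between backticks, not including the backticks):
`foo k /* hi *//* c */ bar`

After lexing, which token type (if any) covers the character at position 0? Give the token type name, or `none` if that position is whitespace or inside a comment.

Answer: ID

Derivation:
pos=0: emit ID 'foo' (now at pos=3)
pos=4: emit ID 'k' (now at pos=5)
pos=6: enter COMMENT mode (saw '/*')
exit COMMENT mode (now at pos=14)
pos=14: enter COMMENT mode (saw '/*')
exit COMMENT mode (now at pos=21)
pos=22: emit ID 'bar' (now at pos=25)
DONE. 3 tokens: [ID, ID, ID]
Position 0: char is 'f' -> ID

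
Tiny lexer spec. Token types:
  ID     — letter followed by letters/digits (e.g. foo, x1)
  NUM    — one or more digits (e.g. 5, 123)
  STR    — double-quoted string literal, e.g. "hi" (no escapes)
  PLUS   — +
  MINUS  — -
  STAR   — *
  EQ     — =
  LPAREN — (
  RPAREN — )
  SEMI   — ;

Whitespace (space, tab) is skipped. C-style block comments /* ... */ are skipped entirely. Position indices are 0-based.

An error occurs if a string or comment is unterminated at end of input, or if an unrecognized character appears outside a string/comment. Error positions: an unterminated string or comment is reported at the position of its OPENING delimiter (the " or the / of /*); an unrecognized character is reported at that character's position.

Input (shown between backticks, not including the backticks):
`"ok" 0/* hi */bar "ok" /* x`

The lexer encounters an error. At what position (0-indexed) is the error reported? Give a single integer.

Answer: 23

Derivation:
pos=0: enter STRING mode
pos=0: emit STR "ok" (now at pos=4)
pos=5: emit NUM '0' (now at pos=6)
pos=6: enter COMMENT mode (saw '/*')
exit COMMENT mode (now at pos=14)
pos=14: emit ID 'bar' (now at pos=17)
pos=18: enter STRING mode
pos=18: emit STR "ok" (now at pos=22)
pos=23: enter COMMENT mode (saw '/*')
pos=23: ERROR — unterminated comment (reached EOF)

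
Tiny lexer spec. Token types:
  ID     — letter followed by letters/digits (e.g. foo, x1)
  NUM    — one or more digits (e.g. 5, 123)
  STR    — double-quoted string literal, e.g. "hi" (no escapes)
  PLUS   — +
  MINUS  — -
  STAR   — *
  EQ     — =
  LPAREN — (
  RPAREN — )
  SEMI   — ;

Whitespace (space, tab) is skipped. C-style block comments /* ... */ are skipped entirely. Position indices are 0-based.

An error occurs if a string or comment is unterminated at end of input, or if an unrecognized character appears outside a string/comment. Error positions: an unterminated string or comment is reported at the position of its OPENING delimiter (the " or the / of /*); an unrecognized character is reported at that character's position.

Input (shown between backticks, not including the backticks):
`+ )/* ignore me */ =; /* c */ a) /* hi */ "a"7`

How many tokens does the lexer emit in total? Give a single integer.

pos=0: emit PLUS '+'
pos=2: emit RPAREN ')'
pos=3: enter COMMENT mode (saw '/*')
exit COMMENT mode (now at pos=18)
pos=19: emit EQ '='
pos=20: emit SEMI ';'
pos=22: enter COMMENT mode (saw '/*')
exit COMMENT mode (now at pos=29)
pos=30: emit ID 'a' (now at pos=31)
pos=31: emit RPAREN ')'
pos=33: enter COMMENT mode (saw '/*')
exit COMMENT mode (now at pos=41)
pos=42: enter STRING mode
pos=42: emit STR "a" (now at pos=45)
pos=45: emit NUM '7' (now at pos=46)
DONE. 8 tokens: [PLUS, RPAREN, EQ, SEMI, ID, RPAREN, STR, NUM]

Answer: 8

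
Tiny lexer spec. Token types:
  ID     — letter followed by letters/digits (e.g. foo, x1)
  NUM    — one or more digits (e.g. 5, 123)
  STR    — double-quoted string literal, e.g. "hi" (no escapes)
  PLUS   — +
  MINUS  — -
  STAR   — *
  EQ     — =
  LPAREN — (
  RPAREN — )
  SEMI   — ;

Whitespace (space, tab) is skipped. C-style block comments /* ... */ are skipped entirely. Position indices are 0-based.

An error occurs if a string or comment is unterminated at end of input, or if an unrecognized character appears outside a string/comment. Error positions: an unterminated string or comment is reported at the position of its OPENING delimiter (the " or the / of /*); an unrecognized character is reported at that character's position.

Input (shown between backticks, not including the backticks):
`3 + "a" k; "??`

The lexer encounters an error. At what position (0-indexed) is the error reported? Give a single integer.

Answer: 11

Derivation:
pos=0: emit NUM '3' (now at pos=1)
pos=2: emit PLUS '+'
pos=4: enter STRING mode
pos=4: emit STR "a" (now at pos=7)
pos=8: emit ID 'k' (now at pos=9)
pos=9: emit SEMI ';'
pos=11: enter STRING mode
pos=11: ERROR — unterminated string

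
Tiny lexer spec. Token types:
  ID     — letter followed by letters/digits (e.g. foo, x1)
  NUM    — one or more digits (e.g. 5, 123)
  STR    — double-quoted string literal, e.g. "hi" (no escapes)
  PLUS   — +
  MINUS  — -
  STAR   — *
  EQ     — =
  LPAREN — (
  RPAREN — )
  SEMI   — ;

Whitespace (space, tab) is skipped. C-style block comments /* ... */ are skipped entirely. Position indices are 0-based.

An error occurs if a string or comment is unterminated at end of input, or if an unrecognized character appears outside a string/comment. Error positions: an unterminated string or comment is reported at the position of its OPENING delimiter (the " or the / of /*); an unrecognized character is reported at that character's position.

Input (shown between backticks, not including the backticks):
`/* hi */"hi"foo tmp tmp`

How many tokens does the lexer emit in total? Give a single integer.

pos=0: enter COMMENT mode (saw '/*')
exit COMMENT mode (now at pos=8)
pos=8: enter STRING mode
pos=8: emit STR "hi" (now at pos=12)
pos=12: emit ID 'foo' (now at pos=15)
pos=16: emit ID 'tmp' (now at pos=19)
pos=20: emit ID 'tmp' (now at pos=23)
DONE. 4 tokens: [STR, ID, ID, ID]

Answer: 4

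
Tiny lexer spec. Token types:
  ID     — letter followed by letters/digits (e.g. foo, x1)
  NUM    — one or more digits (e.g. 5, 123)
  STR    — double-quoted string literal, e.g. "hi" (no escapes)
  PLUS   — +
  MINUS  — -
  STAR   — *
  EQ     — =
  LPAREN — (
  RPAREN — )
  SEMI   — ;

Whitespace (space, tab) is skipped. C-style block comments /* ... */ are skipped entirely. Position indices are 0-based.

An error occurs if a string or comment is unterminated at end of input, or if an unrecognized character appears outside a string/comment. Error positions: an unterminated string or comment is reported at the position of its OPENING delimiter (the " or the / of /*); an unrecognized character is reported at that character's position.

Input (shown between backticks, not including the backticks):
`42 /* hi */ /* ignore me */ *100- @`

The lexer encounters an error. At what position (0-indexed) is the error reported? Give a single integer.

pos=0: emit NUM '42' (now at pos=2)
pos=3: enter COMMENT mode (saw '/*')
exit COMMENT mode (now at pos=11)
pos=12: enter COMMENT mode (saw '/*')
exit COMMENT mode (now at pos=27)
pos=28: emit STAR '*'
pos=29: emit NUM '100' (now at pos=32)
pos=32: emit MINUS '-'
pos=34: ERROR — unrecognized char '@'

Answer: 34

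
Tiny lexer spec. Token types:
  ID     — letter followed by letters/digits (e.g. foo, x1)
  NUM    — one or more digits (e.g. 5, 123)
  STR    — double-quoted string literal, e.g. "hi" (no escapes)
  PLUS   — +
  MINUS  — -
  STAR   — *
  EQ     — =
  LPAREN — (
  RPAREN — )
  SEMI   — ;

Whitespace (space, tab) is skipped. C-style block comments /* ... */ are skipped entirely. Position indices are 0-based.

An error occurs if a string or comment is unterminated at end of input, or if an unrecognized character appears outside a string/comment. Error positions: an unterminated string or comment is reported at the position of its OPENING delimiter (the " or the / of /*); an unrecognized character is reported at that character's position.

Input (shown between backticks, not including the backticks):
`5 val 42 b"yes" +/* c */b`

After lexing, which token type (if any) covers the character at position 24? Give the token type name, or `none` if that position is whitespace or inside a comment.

Answer: ID

Derivation:
pos=0: emit NUM '5' (now at pos=1)
pos=2: emit ID 'val' (now at pos=5)
pos=6: emit NUM '42' (now at pos=8)
pos=9: emit ID 'b' (now at pos=10)
pos=10: enter STRING mode
pos=10: emit STR "yes" (now at pos=15)
pos=16: emit PLUS '+'
pos=17: enter COMMENT mode (saw '/*')
exit COMMENT mode (now at pos=24)
pos=24: emit ID 'b' (now at pos=25)
DONE. 7 tokens: [NUM, ID, NUM, ID, STR, PLUS, ID]
Position 24: char is 'b' -> ID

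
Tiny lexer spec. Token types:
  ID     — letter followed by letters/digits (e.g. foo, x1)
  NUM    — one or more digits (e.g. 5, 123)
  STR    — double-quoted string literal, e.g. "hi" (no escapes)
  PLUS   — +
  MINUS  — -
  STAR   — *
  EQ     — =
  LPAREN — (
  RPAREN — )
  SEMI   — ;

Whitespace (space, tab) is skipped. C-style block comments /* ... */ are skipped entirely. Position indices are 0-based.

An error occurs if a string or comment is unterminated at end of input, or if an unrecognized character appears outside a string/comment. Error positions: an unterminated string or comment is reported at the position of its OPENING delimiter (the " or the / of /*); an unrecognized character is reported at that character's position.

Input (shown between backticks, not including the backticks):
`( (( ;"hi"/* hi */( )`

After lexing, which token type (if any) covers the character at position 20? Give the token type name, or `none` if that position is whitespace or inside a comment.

pos=0: emit LPAREN '('
pos=2: emit LPAREN '('
pos=3: emit LPAREN '('
pos=5: emit SEMI ';'
pos=6: enter STRING mode
pos=6: emit STR "hi" (now at pos=10)
pos=10: enter COMMENT mode (saw '/*')
exit COMMENT mode (now at pos=18)
pos=18: emit LPAREN '('
pos=20: emit RPAREN ')'
DONE. 7 tokens: [LPAREN, LPAREN, LPAREN, SEMI, STR, LPAREN, RPAREN]
Position 20: char is ')' -> RPAREN

Answer: RPAREN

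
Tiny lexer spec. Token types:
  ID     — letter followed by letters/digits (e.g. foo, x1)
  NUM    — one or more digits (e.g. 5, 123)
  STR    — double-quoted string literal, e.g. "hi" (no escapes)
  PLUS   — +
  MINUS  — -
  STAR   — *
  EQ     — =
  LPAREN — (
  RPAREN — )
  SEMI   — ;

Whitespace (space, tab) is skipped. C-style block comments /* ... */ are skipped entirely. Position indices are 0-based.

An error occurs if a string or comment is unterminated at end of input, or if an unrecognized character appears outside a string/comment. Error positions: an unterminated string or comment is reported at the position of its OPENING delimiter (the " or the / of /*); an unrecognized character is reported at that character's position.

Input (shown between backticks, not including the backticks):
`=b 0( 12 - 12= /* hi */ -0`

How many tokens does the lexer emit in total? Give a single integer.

pos=0: emit EQ '='
pos=1: emit ID 'b' (now at pos=2)
pos=3: emit NUM '0' (now at pos=4)
pos=4: emit LPAREN '('
pos=6: emit NUM '12' (now at pos=8)
pos=9: emit MINUS '-'
pos=11: emit NUM '12' (now at pos=13)
pos=13: emit EQ '='
pos=15: enter COMMENT mode (saw '/*')
exit COMMENT mode (now at pos=23)
pos=24: emit MINUS '-'
pos=25: emit NUM '0' (now at pos=26)
DONE. 10 tokens: [EQ, ID, NUM, LPAREN, NUM, MINUS, NUM, EQ, MINUS, NUM]

Answer: 10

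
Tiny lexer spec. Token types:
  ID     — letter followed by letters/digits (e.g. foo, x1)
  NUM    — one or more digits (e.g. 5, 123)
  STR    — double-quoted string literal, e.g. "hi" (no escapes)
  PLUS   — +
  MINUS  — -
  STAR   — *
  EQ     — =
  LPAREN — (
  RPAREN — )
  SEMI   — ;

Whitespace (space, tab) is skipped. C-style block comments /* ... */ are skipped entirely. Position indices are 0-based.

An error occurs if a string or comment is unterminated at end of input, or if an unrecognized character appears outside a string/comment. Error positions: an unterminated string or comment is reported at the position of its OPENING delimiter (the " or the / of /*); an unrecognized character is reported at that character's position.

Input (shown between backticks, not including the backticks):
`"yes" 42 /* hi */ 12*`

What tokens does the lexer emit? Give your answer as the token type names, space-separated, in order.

Answer: STR NUM NUM STAR

Derivation:
pos=0: enter STRING mode
pos=0: emit STR "yes" (now at pos=5)
pos=6: emit NUM '42' (now at pos=8)
pos=9: enter COMMENT mode (saw '/*')
exit COMMENT mode (now at pos=17)
pos=18: emit NUM '12' (now at pos=20)
pos=20: emit STAR '*'
DONE. 4 tokens: [STR, NUM, NUM, STAR]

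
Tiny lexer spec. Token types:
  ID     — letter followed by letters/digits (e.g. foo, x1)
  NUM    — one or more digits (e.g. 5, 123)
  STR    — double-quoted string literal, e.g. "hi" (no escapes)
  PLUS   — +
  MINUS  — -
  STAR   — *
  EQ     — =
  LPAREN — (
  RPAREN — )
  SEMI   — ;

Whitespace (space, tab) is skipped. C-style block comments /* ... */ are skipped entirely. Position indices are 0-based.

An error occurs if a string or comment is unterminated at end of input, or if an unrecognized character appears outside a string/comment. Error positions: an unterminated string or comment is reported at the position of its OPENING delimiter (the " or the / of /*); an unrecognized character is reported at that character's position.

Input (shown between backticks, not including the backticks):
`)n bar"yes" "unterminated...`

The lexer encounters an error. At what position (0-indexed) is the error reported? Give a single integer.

pos=0: emit RPAREN ')'
pos=1: emit ID 'n' (now at pos=2)
pos=3: emit ID 'bar' (now at pos=6)
pos=6: enter STRING mode
pos=6: emit STR "yes" (now at pos=11)
pos=12: enter STRING mode
pos=12: ERROR — unterminated string

Answer: 12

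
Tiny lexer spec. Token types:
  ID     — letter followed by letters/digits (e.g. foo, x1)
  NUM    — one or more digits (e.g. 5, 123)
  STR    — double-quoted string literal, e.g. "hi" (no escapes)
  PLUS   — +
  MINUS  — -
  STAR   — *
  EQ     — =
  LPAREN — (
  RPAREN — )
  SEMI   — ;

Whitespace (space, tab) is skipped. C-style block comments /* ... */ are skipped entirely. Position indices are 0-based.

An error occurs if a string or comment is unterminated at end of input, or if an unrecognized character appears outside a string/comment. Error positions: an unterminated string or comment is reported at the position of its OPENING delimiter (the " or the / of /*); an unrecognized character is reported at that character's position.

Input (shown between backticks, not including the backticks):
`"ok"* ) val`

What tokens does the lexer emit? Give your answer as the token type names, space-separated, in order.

pos=0: enter STRING mode
pos=0: emit STR "ok" (now at pos=4)
pos=4: emit STAR '*'
pos=6: emit RPAREN ')'
pos=8: emit ID 'val' (now at pos=11)
DONE. 4 tokens: [STR, STAR, RPAREN, ID]

Answer: STR STAR RPAREN ID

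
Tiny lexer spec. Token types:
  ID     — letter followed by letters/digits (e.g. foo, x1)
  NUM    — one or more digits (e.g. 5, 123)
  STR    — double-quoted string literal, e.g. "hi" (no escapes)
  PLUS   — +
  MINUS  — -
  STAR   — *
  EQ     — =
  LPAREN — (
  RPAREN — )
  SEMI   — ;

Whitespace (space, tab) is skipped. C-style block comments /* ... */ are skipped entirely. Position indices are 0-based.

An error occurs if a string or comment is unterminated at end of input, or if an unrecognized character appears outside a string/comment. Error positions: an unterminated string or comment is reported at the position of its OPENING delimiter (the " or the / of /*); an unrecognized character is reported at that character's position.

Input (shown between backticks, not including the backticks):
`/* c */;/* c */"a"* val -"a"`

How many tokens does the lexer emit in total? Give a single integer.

Answer: 6

Derivation:
pos=0: enter COMMENT mode (saw '/*')
exit COMMENT mode (now at pos=7)
pos=7: emit SEMI ';'
pos=8: enter COMMENT mode (saw '/*')
exit COMMENT mode (now at pos=15)
pos=15: enter STRING mode
pos=15: emit STR "a" (now at pos=18)
pos=18: emit STAR '*'
pos=20: emit ID 'val' (now at pos=23)
pos=24: emit MINUS '-'
pos=25: enter STRING mode
pos=25: emit STR "a" (now at pos=28)
DONE. 6 tokens: [SEMI, STR, STAR, ID, MINUS, STR]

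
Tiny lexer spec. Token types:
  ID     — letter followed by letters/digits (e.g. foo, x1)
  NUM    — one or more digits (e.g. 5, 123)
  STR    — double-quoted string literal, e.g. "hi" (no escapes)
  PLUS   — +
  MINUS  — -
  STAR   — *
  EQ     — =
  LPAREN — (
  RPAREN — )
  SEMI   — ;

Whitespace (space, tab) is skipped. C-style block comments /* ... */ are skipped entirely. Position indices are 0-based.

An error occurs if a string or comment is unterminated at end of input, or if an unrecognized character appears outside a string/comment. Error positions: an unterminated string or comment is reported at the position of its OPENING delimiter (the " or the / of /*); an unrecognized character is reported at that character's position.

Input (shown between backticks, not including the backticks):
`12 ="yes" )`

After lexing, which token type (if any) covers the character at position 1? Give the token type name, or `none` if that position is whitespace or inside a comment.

Answer: NUM

Derivation:
pos=0: emit NUM '12' (now at pos=2)
pos=3: emit EQ '='
pos=4: enter STRING mode
pos=4: emit STR "yes" (now at pos=9)
pos=10: emit RPAREN ')'
DONE. 4 tokens: [NUM, EQ, STR, RPAREN]
Position 1: char is '2' -> NUM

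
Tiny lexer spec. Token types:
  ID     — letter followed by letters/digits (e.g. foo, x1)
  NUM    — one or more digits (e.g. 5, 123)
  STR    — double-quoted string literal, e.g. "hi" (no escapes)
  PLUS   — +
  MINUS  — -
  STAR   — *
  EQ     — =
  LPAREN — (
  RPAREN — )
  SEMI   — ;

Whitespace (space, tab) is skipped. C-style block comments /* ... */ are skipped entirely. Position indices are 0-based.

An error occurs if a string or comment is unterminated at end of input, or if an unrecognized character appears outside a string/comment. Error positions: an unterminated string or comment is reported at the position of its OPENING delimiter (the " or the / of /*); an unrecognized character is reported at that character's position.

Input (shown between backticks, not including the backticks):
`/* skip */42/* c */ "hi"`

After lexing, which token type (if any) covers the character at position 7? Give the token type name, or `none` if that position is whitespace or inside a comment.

Answer: none

Derivation:
pos=0: enter COMMENT mode (saw '/*')
exit COMMENT mode (now at pos=10)
pos=10: emit NUM '42' (now at pos=12)
pos=12: enter COMMENT mode (saw '/*')
exit COMMENT mode (now at pos=19)
pos=20: enter STRING mode
pos=20: emit STR "hi" (now at pos=24)
DONE. 2 tokens: [NUM, STR]
Position 7: char is ' ' -> none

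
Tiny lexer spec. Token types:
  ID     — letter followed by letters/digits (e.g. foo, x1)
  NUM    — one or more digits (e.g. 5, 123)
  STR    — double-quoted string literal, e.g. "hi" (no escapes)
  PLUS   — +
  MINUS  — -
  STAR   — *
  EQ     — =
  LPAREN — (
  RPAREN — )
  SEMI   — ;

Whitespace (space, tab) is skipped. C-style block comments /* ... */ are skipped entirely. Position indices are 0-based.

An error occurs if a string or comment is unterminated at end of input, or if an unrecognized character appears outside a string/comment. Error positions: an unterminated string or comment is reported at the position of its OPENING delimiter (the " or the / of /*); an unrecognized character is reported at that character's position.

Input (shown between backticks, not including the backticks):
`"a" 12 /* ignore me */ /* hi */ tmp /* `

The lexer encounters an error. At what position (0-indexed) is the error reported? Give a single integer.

pos=0: enter STRING mode
pos=0: emit STR "a" (now at pos=3)
pos=4: emit NUM '12' (now at pos=6)
pos=7: enter COMMENT mode (saw '/*')
exit COMMENT mode (now at pos=22)
pos=23: enter COMMENT mode (saw '/*')
exit COMMENT mode (now at pos=31)
pos=32: emit ID 'tmp' (now at pos=35)
pos=36: enter COMMENT mode (saw '/*')
pos=36: ERROR — unterminated comment (reached EOF)

Answer: 36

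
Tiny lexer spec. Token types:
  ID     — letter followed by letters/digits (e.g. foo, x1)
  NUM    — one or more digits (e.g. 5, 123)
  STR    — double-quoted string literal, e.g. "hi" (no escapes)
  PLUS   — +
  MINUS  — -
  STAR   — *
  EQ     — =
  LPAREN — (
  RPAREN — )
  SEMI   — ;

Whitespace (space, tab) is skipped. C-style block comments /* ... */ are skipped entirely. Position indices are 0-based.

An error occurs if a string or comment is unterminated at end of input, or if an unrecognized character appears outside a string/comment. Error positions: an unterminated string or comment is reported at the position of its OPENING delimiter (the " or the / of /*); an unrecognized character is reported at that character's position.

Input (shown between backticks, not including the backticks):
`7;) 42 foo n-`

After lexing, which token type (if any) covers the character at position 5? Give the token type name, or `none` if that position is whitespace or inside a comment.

pos=0: emit NUM '7' (now at pos=1)
pos=1: emit SEMI ';'
pos=2: emit RPAREN ')'
pos=4: emit NUM '42' (now at pos=6)
pos=7: emit ID 'foo' (now at pos=10)
pos=11: emit ID 'n' (now at pos=12)
pos=12: emit MINUS '-'
DONE. 7 tokens: [NUM, SEMI, RPAREN, NUM, ID, ID, MINUS]
Position 5: char is '2' -> NUM

Answer: NUM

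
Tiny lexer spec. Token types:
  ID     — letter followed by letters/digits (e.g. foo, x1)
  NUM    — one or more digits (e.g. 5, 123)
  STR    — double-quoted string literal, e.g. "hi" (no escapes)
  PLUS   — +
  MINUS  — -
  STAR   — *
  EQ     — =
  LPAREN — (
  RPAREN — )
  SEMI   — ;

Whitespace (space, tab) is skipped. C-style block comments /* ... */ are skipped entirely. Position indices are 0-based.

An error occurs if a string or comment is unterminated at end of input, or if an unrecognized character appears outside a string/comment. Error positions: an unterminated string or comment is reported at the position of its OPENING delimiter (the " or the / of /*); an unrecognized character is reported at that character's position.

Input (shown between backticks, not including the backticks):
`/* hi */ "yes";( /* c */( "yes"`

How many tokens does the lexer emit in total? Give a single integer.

pos=0: enter COMMENT mode (saw '/*')
exit COMMENT mode (now at pos=8)
pos=9: enter STRING mode
pos=9: emit STR "yes" (now at pos=14)
pos=14: emit SEMI ';'
pos=15: emit LPAREN '('
pos=17: enter COMMENT mode (saw '/*')
exit COMMENT mode (now at pos=24)
pos=24: emit LPAREN '('
pos=26: enter STRING mode
pos=26: emit STR "yes" (now at pos=31)
DONE. 5 tokens: [STR, SEMI, LPAREN, LPAREN, STR]

Answer: 5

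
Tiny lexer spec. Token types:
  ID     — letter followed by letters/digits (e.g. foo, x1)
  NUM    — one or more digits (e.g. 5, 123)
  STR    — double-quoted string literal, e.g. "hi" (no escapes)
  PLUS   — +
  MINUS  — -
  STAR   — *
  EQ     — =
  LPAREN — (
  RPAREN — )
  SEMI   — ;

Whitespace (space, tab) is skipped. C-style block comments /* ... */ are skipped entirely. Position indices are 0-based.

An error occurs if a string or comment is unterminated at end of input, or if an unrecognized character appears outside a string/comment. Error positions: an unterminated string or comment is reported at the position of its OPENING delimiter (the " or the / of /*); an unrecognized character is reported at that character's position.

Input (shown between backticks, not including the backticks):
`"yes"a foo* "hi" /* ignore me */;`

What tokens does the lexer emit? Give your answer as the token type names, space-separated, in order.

pos=0: enter STRING mode
pos=0: emit STR "yes" (now at pos=5)
pos=5: emit ID 'a' (now at pos=6)
pos=7: emit ID 'foo' (now at pos=10)
pos=10: emit STAR '*'
pos=12: enter STRING mode
pos=12: emit STR "hi" (now at pos=16)
pos=17: enter COMMENT mode (saw '/*')
exit COMMENT mode (now at pos=32)
pos=32: emit SEMI ';'
DONE. 6 tokens: [STR, ID, ID, STAR, STR, SEMI]

Answer: STR ID ID STAR STR SEMI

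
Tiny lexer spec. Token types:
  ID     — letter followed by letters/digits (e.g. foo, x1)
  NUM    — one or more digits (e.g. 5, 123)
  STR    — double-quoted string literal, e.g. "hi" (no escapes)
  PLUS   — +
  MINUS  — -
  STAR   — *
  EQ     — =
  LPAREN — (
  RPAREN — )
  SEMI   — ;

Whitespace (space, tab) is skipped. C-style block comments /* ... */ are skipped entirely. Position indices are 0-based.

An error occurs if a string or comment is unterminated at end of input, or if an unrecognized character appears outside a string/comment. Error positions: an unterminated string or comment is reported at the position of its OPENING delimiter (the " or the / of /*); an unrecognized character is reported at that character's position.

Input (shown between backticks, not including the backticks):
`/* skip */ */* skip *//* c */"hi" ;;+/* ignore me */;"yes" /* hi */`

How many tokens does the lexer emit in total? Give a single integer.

pos=0: enter COMMENT mode (saw '/*')
exit COMMENT mode (now at pos=10)
pos=11: emit STAR '*'
pos=12: enter COMMENT mode (saw '/*')
exit COMMENT mode (now at pos=22)
pos=22: enter COMMENT mode (saw '/*')
exit COMMENT mode (now at pos=29)
pos=29: enter STRING mode
pos=29: emit STR "hi" (now at pos=33)
pos=34: emit SEMI ';'
pos=35: emit SEMI ';'
pos=36: emit PLUS '+'
pos=37: enter COMMENT mode (saw '/*')
exit COMMENT mode (now at pos=52)
pos=52: emit SEMI ';'
pos=53: enter STRING mode
pos=53: emit STR "yes" (now at pos=58)
pos=59: enter COMMENT mode (saw '/*')
exit COMMENT mode (now at pos=67)
DONE. 7 tokens: [STAR, STR, SEMI, SEMI, PLUS, SEMI, STR]

Answer: 7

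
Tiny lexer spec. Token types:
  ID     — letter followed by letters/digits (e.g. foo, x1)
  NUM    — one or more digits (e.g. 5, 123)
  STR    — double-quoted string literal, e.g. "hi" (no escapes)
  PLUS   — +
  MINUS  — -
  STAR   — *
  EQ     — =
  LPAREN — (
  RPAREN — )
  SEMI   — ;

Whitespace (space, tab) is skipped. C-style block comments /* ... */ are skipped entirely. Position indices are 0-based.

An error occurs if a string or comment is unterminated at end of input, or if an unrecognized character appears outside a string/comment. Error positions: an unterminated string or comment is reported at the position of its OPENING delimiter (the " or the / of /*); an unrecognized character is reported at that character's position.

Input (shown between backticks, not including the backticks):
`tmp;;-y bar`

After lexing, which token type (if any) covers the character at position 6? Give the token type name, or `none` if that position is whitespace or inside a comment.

Answer: ID

Derivation:
pos=0: emit ID 'tmp' (now at pos=3)
pos=3: emit SEMI ';'
pos=4: emit SEMI ';'
pos=5: emit MINUS '-'
pos=6: emit ID 'y' (now at pos=7)
pos=8: emit ID 'bar' (now at pos=11)
DONE. 6 tokens: [ID, SEMI, SEMI, MINUS, ID, ID]
Position 6: char is 'y' -> ID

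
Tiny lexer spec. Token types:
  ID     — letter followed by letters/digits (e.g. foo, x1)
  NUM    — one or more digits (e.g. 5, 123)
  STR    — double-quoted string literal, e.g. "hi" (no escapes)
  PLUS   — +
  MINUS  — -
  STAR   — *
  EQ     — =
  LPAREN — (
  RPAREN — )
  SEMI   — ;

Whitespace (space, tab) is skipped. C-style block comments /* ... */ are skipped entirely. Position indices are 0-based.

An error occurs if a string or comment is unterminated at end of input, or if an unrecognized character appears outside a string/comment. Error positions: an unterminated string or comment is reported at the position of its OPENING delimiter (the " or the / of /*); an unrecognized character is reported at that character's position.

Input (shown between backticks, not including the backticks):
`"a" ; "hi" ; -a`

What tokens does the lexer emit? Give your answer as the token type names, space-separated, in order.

pos=0: enter STRING mode
pos=0: emit STR "a" (now at pos=3)
pos=4: emit SEMI ';'
pos=6: enter STRING mode
pos=6: emit STR "hi" (now at pos=10)
pos=11: emit SEMI ';'
pos=13: emit MINUS '-'
pos=14: emit ID 'a' (now at pos=15)
DONE. 6 tokens: [STR, SEMI, STR, SEMI, MINUS, ID]

Answer: STR SEMI STR SEMI MINUS ID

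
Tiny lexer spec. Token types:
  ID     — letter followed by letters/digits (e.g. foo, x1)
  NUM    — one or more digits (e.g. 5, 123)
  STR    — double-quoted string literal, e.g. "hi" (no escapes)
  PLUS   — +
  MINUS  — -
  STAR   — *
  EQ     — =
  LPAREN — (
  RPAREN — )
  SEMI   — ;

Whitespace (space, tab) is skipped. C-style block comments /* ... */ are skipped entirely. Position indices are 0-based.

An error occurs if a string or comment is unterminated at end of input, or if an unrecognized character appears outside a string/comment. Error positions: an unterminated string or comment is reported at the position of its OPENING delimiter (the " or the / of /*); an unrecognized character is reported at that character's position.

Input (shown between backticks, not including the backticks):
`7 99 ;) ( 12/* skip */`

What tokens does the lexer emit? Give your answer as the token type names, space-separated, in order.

pos=0: emit NUM '7' (now at pos=1)
pos=2: emit NUM '99' (now at pos=4)
pos=5: emit SEMI ';'
pos=6: emit RPAREN ')'
pos=8: emit LPAREN '('
pos=10: emit NUM '12' (now at pos=12)
pos=12: enter COMMENT mode (saw '/*')
exit COMMENT mode (now at pos=22)
DONE. 6 tokens: [NUM, NUM, SEMI, RPAREN, LPAREN, NUM]

Answer: NUM NUM SEMI RPAREN LPAREN NUM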